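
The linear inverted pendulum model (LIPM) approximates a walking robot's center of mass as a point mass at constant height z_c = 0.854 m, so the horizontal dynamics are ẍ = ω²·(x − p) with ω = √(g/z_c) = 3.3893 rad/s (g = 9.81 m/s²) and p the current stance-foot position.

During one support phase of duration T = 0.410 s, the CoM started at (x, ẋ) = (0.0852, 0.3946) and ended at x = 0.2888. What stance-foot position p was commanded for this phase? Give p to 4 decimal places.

ωT = 3.3893·0.410 = 1.389613; cosh(ωT) = 2.131234, sinh(ωT) = 1.882062
x(T) = p + (x₀−p)·cosh(ωT) + (ẋ₀/ω)·sinh(ωT) ⇒ p·(1 − cosh) = x(T) − x₀·cosh − (ẋ₀/ω)·sinh
numerator   = 0.2888 − (0.0852)·2.131234 − (0.3946/3.3893)·1.882062 = -0.111901
denominator = 1 − 2.131234 = -1.131234
p = -0.111901 / -1.131234 = 0.0989

p = 0.0989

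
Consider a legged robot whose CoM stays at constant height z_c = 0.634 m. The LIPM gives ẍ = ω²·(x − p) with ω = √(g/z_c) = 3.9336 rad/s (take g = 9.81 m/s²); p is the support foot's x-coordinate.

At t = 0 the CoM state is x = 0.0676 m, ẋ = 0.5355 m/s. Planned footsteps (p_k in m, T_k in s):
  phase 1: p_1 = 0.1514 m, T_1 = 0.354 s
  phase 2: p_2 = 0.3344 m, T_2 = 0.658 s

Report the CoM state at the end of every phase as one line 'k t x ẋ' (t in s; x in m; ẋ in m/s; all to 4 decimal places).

phase 1: p=0.1514, T=0.354, ωT=1.392494, cosh=2.136666, sinh=1.888211; start (x,ẋ)=(0.067600, 0.535500) → end (x,ẋ)=(0.229399, 0.521763)
phase 2: p=0.3344, T=0.658, ωT=2.588309, cosh=6.691197, sinh=6.616050; start (x,ẋ)=(0.229399, 0.521763) → end (x,ẋ)=(0.509386, 0.758571)

1 0.3540 0.2294 0.5218
2 1.0120 0.5094 0.7586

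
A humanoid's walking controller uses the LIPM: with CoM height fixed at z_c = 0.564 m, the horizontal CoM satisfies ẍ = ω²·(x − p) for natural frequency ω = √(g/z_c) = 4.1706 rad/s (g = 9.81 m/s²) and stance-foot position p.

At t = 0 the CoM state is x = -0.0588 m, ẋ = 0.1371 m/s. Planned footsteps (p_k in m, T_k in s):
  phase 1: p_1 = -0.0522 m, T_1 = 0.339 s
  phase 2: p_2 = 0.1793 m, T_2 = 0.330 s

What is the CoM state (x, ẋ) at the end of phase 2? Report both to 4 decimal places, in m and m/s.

phase 1: p=-0.0522, T=0.339, ωT=1.413833, cosh=2.177448, sinh=1.934239; start (x,ẋ)=(-0.058800, 0.137100) → end (x,ẋ)=(-0.002987, 0.245286)
phase 2: p=0.1793, T=0.330, ωT=1.376298, cosh=2.106363, sinh=1.853851; start (x,ẋ)=(-0.002987, 0.245286) → end (x,ẋ)=(-0.095632, -0.892721)

x = -0.0956, ẋ = -0.8927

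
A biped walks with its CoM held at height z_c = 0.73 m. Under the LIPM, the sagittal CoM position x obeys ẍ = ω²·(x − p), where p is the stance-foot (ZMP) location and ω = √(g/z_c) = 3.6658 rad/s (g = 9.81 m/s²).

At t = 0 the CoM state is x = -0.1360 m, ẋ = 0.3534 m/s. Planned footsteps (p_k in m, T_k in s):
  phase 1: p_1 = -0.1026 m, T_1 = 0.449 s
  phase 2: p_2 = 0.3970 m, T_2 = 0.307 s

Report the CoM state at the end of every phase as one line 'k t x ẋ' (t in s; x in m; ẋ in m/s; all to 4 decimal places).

1 0.4490 0.0483 0.6448
2 0.7560 0.0455 -0.6643

phase 1: p=-0.1026, T=0.449, ωT=1.645944, cosh=2.689367, sinh=2.496537; start (x,ẋ)=(-0.136000, 0.353400) → end (x,ẋ)=(0.048253, 0.644752)
phase 2: p=0.3970, T=0.307, ωT=1.125401, cosh=1.702987, sinh=1.378464; start (x,ẋ)=(0.048253, 0.644752) → end (x,ẋ)=(0.045537, -0.664276)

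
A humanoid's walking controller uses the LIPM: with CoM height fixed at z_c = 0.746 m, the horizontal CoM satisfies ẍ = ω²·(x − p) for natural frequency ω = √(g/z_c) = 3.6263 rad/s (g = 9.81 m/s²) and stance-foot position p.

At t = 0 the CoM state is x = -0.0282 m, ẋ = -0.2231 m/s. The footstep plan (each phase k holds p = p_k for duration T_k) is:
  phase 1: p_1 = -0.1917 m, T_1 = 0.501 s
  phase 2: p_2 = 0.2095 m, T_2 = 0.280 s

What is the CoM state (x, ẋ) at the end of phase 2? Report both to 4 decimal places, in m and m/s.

phase 1: p=-0.1917, T=0.501, ωT=1.816776, cosh=3.157272, sinh=2.994723; start (x,ẋ)=(-0.028200, -0.223100) → end (x,ẋ)=(0.140270, 1.071184)
phase 2: p=0.2095, T=0.280, ωT=1.015364, cosh=1.561319, sinh=1.199049; start (x,ẋ)=(0.140270, 1.071184) → end (x,ẋ)=(0.455601, 1.371442)

x = 0.4556, ẋ = 1.3714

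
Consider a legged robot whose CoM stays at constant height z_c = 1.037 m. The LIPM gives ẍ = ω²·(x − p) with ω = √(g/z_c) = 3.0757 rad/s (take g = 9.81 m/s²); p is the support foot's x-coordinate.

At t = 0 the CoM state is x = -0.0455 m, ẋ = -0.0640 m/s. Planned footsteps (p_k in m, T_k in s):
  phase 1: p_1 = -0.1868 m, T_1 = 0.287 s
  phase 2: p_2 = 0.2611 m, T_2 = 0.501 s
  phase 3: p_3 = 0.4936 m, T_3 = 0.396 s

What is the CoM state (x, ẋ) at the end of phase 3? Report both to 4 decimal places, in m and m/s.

x = -1.1817, ẋ = -4.8670

phase 1: p=-0.1868, T=0.287, ωT=0.882726, cosh=1.415567, sinh=1.001913; start (x,ẋ)=(-0.045500, -0.064000) → end (x,ẋ)=(-0.007628, 0.344832)
phase 2: p=0.2611, T=0.501, ωT=1.540926, cosh=2.441547, sinh=2.227364; start (x,ẋ)=(-0.007628, 0.344832) → end (x,ẋ)=(-0.145292, -0.999056)
phase 3: p=0.4936, T=0.396, ωT=1.217977, cosh=1.838086, sinh=1.542258; start (x,ẋ)=(-0.145292, -0.999056) → end (x,ẋ)=(-1.181699, -4.866951)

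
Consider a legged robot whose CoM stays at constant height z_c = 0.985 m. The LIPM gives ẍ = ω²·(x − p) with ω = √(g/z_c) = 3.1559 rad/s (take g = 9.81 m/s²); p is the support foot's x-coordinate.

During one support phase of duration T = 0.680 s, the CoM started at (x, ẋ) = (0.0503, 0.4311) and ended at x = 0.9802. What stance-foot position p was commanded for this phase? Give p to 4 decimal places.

p = -0.0558

ωT = 3.1559·0.680 = 2.146012; cosh(ωT) = 4.333820, sinh(ωT) = 4.216870
x(T) = p + (x₀−p)·cosh(ωT) + (ẋ₀/ω)·sinh(ωT) ⇒ p·(1 − cosh) = x(T) − x₀·cosh − (ẋ₀/ω)·sinh
numerator   = 0.9802 − (0.0503)·4.333820 − (0.4311/3.1559)·4.216870 = 0.186179
denominator = 1 − 4.333820 = -3.333820
p = 0.186179 / -3.333820 = -0.0558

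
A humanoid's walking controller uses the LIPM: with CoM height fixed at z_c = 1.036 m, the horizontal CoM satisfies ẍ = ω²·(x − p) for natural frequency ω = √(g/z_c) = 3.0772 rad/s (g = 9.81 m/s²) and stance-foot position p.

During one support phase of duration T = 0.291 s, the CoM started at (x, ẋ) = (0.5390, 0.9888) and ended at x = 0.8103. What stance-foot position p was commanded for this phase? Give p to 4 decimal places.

ωT = 3.0772·0.291 = 0.895465; cosh(ωT) = 1.428446, sinh(ωT) = 1.020028
x(T) = p + (x₀−p)·cosh(ωT) + (ẋ₀/ω)·sinh(ωT) ⇒ p·(1 − cosh) = x(T) − x₀·cosh − (ẋ₀/ω)·sinh
numerator   = 0.8103 − (0.5390)·1.428446 − (0.9888/3.0772)·1.020028 = -0.287399
denominator = 1 − 1.428446 = -0.428446
p = -0.287399 / -0.428446 = 0.6708

p = 0.6708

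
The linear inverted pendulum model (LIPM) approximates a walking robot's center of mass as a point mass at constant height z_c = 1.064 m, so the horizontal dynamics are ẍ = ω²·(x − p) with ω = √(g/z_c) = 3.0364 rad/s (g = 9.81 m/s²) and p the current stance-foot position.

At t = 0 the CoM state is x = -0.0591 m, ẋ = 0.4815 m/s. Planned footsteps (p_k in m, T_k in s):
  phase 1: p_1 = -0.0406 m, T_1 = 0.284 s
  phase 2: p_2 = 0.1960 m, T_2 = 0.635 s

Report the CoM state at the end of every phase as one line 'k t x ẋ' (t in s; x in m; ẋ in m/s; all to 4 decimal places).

1 0.2840 0.0879 0.6172
2 0.9190 0.5007 1.0626

phase 1: p=-0.0406, T=0.284, ωT=0.862338, cosh=1.395433, sinh=0.973259; start (x,ẋ)=(-0.059100, 0.481500) → end (x,ẋ)=(0.087920, 0.617230)
phase 2: p=0.1960, T=0.635, ωT=1.928114, cosh=3.510976, sinh=3.365553; start (x,ẋ)=(0.087920, 0.617230) → end (x,ẋ)=(0.500672, 1.062589)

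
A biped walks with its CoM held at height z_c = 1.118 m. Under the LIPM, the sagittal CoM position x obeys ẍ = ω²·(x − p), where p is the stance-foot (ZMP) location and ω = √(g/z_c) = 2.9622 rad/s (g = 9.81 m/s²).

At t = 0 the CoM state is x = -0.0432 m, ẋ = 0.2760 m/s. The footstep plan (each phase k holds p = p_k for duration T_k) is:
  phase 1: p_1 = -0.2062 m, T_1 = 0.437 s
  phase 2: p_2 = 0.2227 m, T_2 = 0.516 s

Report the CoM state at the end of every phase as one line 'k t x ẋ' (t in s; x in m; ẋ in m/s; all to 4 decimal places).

1 0.4370 0.2708 1.3562
2 0.9530 1.3447 3.5868

phase 1: p=-0.2062, T=0.437, ωT=1.294481, cosh=1.961572, sinh=1.687532; start (x,ẋ)=(-0.043200, 0.276000) → end (x,ẋ)=(0.270770, 1.356199)
phase 2: p=0.2227, T=0.516, ωT=1.528495, cosh=2.414047, sinh=2.197185; start (x,ẋ)=(0.270770, 1.356199) → end (x,ẋ)=(1.344692, 3.586794)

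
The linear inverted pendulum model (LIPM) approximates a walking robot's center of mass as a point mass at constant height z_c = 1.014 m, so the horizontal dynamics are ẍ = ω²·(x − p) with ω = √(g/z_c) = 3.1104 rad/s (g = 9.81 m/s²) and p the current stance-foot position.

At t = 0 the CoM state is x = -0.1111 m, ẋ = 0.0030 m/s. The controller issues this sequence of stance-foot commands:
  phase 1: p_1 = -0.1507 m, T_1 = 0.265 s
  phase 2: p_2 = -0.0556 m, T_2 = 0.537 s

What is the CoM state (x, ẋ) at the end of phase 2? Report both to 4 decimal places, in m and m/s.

x = -0.0699, ẋ = 0.0013

phase 1: p=-0.1507, T=0.265, ωT=0.824256, cosh=1.359372, sinh=0.920811; start (x,ẋ)=(-0.111100, 0.003000) → end (x,ẋ)=(-0.095981, 0.117496)
phase 2: p=-0.0556, T=0.537, ωT=1.670285, cosh=2.750937, sinh=2.562744; start (x,ẋ)=(-0.095981, 0.117496) → end (x,ẋ)=(-0.069877, 0.001343)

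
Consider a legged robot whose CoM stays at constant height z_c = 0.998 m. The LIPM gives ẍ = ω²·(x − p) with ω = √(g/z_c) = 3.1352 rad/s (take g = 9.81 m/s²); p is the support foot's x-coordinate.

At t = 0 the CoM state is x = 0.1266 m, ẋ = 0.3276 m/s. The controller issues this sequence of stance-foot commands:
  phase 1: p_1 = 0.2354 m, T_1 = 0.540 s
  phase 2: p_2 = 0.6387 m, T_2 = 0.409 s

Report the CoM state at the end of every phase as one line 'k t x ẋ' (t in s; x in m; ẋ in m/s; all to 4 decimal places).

phase 1: p=0.2354, T=0.540, ωT=1.693008, cosh=2.809886, sinh=2.625921; start (x,ẋ)=(0.126600, 0.327600) → end (x,ẋ)=(0.204069, 0.024791)
phase 2: p=0.6387, T=0.409, ωT=1.282297, cosh=1.941155, sinh=1.663755; start (x,ẋ)=(0.204069, 0.024791) → end (x,ẋ)=(-0.191829, -2.218999)

1 0.5400 0.2041 0.0248
2 0.9490 -0.1918 -2.2190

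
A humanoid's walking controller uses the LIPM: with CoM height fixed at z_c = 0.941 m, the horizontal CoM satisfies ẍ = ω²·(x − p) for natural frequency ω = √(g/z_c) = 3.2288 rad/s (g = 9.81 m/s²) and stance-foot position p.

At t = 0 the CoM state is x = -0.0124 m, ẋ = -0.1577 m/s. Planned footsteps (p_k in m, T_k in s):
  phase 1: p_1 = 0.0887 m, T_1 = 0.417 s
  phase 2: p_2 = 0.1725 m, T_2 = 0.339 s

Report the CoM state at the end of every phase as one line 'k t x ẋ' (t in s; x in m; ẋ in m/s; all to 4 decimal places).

1 0.4170 -0.2063 -0.9085
2 0.7560 -0.8300 -3.1315

phase 1: p=0.0887, T=0.417, ωT=1.346410, cosh=2.051887, sinh=1.791714; start (x,ẋ)=(-0.012400, -0.157700) → end (x,ẋ)=(-0.206256, -0.908455)
phase 2: p=0.1725, T=0.339, ωT=1.094563, cosh=1.661282, sinh=1.326596; start (x,ẋ)=(-0.206256, -0.908455) → end (x,ẋ)=(-0.829971, -3.131530)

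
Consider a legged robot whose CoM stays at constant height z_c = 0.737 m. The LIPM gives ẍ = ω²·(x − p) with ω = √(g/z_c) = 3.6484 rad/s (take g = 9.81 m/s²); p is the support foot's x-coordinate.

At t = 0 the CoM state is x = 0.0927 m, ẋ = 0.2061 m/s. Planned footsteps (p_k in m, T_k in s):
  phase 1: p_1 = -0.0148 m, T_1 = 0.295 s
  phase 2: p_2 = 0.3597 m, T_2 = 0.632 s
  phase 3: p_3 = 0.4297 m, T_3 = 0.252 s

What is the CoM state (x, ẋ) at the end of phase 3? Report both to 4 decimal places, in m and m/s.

x = 1.6619, ẋ = 4.6491

phase 1: p=-0.0148, T=0.295, ωT=1.076278, cosh=1.637301, sinh=1.296439; start (x,ẋ)=(0.092700, 0.206100) → end (x,ẋ)=(0.234446, 0.845915)
phase 2: p=0.3597, T=0.632, ωT=2.305789, cosh=5.065884, sinh=4.966204; start (x,ẋ)=(0.234446, 0.845915) → end (x,ẋ)=(0.876639, 2.015874)
phase 3: p=0.4297, T=0.252, ωT=0.919397, cosh=1.453268, sinh=1.054509; start (x,ẋ)=(0.876639, 2.015874) → end (x,ẋ)=(1.661878, 4.649103)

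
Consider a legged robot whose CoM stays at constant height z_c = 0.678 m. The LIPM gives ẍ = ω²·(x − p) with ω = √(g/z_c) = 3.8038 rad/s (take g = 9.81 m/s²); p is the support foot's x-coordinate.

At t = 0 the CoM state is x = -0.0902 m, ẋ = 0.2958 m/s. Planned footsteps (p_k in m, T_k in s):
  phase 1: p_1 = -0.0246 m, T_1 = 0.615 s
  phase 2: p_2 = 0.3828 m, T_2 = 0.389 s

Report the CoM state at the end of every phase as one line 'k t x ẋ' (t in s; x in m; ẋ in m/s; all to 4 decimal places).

1 0.6150 0.0316 0.2663
2 1.0040 -0.2826 -2.1663

phase 1: p=-0.0246, T=0.615, ωT=2.339337, cosh=5.235374, sinh=5.138982; start (x,ẋ)=(-0.090200, 0.295800) → end (x,ẋ)=(0.031589, 0.266297)
phase 2: p=0.3828, T=0.389, ωT=1.479678, cosh=2.309622, sinh=2.081911; start (x,ẋ)=(0.031589, 0.266297) → end (x,ẋ)=(-0.282614, -2.166254)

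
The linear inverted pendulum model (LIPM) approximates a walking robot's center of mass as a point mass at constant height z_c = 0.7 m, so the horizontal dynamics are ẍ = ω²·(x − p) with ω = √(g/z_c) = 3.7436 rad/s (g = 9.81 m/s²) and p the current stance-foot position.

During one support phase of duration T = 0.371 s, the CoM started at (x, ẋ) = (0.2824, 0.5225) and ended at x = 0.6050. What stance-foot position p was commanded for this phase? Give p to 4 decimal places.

p = 0.2292

ωT = 3.7436·0.371 = 1.388876; cosh(ωT) = 2.129847, sinh(ωT) = 1.880491
x(T) = p + (x₀−p)·cosh(ωT) + (ẋ₀/ω)·sinh(ωT) ⇒ p·(1 − cosh) = x(T) − x₀·cosh − (ẋ₀/ω)·sinh
numerator   = 0.6050 − (0.2824)·2.129847 − (0.5225/3.7436)·1.880491 = -0.258932
denominator = 1 − 2.129847 = -1.129847
p = -0.258932 / -1.129847 = 0.2292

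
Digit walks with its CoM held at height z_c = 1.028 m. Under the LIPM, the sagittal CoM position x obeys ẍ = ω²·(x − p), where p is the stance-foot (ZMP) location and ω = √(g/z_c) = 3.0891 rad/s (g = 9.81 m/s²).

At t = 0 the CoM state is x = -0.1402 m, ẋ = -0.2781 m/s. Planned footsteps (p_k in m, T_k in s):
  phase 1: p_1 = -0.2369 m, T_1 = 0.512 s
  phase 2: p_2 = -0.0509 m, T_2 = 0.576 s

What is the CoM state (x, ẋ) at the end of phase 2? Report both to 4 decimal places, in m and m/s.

x = -0.5183, ẋ = -1.3669

phase 1: p=-0.2369, T=0.512, ωT=1.581619, cosh=2.534233, sinh=2.328591; start (x,ẋ)=(-0.140200, -0.278100) → end (x,ẋ)=(-0.201474, -0.009183)
phase 2: p=-0.0509, T=0.576, ωT=1.779322, cosh=3.047294, sinh=2.878541; start (x,ẋ)=(-0.201474, -0.009183) → end (x,ẋ)=(-0.518300, -1.366902)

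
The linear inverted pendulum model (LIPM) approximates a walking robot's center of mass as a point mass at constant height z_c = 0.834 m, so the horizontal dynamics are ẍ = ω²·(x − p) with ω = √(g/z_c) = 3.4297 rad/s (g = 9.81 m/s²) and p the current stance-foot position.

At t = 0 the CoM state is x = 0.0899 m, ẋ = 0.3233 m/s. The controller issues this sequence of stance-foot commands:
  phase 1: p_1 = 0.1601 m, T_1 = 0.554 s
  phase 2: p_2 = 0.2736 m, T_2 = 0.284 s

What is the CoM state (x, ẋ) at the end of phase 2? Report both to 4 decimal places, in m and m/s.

phase 1: p=0.1601, T=0.554, ωT=1.900054, cosh=3.417907, sinh=3.268347; start (x,ẋ)=(0.089900, 0.323300) → end (x,ẋ)=(0.228253, 0.318106)
phase 2: p=0.2736, T=0.284, ωT=0.974035, cosh=1.513083, sinh=1.135526; start (x,ẋ)=(0.228253, 0.318106) → end (x,ẋ)=(0.310307, 0.304716)

x = 0.3103, ẋ = 0.3047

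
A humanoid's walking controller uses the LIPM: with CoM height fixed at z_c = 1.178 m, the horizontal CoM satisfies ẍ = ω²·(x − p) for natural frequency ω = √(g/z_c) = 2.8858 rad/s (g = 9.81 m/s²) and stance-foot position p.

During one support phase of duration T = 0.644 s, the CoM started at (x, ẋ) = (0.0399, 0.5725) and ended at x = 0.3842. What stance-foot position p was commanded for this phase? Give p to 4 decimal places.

ωT = 2.8858·0.644 = 1.858455; cosh(ωT) = 3.284867, sinh(ωT) = 3.128954
x(T) = p + (x₀−p)·cosh(ωT) + (ẋ₀/ω)·sinh(ωT) ⇒ p·(1 − cosh) = x(T) − x₀·cosh − (ẋ₀/ω)·sinh
numerator   = 0.3842 − (0.0399)·3.284867 − (0.5725/2.8858)·3.128954 = -0.367604
denominator = 1 − 3.284867 = -2.284867
p = -0.367604 / -2.284867 = 0.1609

p = 0.1609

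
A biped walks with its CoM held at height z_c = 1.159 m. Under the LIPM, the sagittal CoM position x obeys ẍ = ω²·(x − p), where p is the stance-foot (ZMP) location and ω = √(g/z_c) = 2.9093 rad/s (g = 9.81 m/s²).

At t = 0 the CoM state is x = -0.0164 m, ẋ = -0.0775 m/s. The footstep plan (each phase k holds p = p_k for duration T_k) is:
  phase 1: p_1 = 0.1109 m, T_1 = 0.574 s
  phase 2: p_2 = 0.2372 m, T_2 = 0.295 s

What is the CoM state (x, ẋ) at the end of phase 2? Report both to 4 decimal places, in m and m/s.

phase 1: p=0.1109, T=0.574, ωT=1.669938, cosh=2.750049, sinh=2.561790; start (x,ẋ)=(-0.016400, -0.077500) → end (x,ẋ)=(-0.307424, -1.161898)
phase 2: p=0.2372, T=0.295, ωT=0.858243, cosh=1.391460, sinh=0.967554; start (x,ẋ)=(-0.307424, -1.161898) → end (x,ẋ)=(-0.907038, -3.149798)

x = -0.9070, ẋ = -3.1498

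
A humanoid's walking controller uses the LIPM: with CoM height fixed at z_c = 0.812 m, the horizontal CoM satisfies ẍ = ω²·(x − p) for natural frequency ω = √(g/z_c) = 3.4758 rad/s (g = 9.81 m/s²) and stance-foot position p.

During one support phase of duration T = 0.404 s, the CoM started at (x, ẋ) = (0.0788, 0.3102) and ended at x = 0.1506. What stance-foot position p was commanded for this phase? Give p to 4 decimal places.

ωT = 3.4758·0.404 = 1.404223; cosh(ωT) = 2.158960, sinh(ωT) = 1.913402
x(T) = p + (x₀−p)·cosh(ωT) + (ẋ₀/ω)·sinh(ωT) ⇒ p·(1 − cosh) = x(T) − x₀·cosh − (ẋ₀/ω)·sinh
numerator   = 0.1506 − (0.0788)·2.158960 − (0.3102/3.4758)·1.913402 = -0.190289
denominator = 1 − 2.158960 = -1.158960
p = -0.190289 / -1.158960 = 0.1642

p = 0.1642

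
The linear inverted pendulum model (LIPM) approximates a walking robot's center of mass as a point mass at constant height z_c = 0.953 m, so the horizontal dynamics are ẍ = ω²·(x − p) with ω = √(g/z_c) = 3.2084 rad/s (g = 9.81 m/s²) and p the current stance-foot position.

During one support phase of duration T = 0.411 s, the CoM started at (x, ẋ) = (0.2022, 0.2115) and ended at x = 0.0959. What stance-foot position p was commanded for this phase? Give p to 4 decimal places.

ωT = 3.2084·0.411 = 1.318652; cosh(ωT) = 2.002938, sinh(ωT) = 1.735442
x(T) = p + (x₀−p)·cosh(ωT) + (ẋ₀/ω)·sinh(ωT) ⇒ p·(1 − cosh) = x(T) − x₀·cosh − (ẋ₀/ω)·sinh
numerator   = 0.0959 − (0.2022)·2.002938 − (0.2115/3.2084)·1.735442 = -0.423496
denominator = 1 − 2.002938 = -1.002938
p = -0.423496 / -1.002938 = 0.4223

p = 0.4223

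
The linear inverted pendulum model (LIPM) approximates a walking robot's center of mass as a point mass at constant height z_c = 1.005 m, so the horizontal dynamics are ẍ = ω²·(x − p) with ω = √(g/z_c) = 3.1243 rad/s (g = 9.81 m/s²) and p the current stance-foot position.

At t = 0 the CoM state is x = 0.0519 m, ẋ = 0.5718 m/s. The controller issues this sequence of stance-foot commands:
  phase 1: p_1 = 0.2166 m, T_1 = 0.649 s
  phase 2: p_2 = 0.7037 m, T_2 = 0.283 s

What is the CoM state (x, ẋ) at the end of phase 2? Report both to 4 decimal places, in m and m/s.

x = 0.1724, ẋ = -0.9721

phase 1: p=0.2166, T=0.649, ωT=2.027671, cosh=3.864007, sinh=3.732365; start (x,ẋ)=(0.051900, 0.571800) → end (x,ẋ)=(0.263284, 0.288868)
phase 2: p=0.7037, T=0.283, ωT=0.884177, cosh=1.417022, sinh=1.003968; start (x,ẋ)=(0.263284, 0.288868) → end (x,ẋ)=(0.172446, -0.972119)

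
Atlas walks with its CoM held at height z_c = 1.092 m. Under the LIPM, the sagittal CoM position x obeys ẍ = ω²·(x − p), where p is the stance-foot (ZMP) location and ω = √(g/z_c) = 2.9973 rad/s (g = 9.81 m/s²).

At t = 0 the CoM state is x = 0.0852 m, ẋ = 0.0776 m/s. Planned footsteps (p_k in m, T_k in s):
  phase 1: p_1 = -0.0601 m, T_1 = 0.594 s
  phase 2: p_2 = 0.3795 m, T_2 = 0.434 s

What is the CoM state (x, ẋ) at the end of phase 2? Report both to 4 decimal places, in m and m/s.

x = 1.3799, ẋ = 3.3409

phase 1: p=-0.0601, T=0.594, ωT=1.780396, cosh=3.050389, sinh=2.881817; start (x,ẋ)=(0.085200, 0.077600) → end (x,ẋ)=(0.457732, 1.491764)
phase 2: p=0.3795, T=0.434, ωT=1.300828, cosh=1.972322, sinh=1.700015; start (x,ẋ)=(0.457732, 1.491764) → end (x,ẋ)=(1.379900, 3.340864)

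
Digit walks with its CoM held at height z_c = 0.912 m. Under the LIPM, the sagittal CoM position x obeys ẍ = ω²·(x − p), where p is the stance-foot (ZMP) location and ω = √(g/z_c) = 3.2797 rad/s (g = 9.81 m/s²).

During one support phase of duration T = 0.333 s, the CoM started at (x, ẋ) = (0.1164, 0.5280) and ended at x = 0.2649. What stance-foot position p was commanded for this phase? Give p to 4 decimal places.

p = 0.2143

ωT = 3.2797·0.333 = 1.092140; cosh(ωT) = 1.658072, sinh(ωT) = 1.322574
x(T) = p + (x₀−p)·cosh(ωT) + (ẋ₀/ω)·sinh(ωT) ⇒ p·(1 − cosh) = x(T) − x₀·cosh − (ẋ₀/ω)·sinh
numerator   = 0.2649 − (0.1164)·1.658072 − (0.5280/3.2797)·1.322574 = -0.141021
denominator = 1 − 1.658072 = -0.658072
p = -0.141021 / -0.658072 = 0.2143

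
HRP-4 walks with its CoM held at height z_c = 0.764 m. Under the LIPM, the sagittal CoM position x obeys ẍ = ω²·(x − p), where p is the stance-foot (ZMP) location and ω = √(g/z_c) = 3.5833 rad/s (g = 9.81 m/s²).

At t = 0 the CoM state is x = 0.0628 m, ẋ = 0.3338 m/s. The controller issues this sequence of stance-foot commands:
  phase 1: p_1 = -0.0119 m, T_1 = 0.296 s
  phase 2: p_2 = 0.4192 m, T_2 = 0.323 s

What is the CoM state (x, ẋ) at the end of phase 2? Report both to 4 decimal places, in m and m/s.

phase 1: p=-0.0119, T=0.296, ωT=1.060657, cosh=1.617248, sinh=1.271020; start (x,ẋ)=(0.062800, 0.333800) → end (x,ẋ)=(0.227309, 0.880054)
phase 2: p=0.4192, T=0.323, ωT=1.157406, cosh=1.747985, sinh=1.433684; start (x,ẋ)=(0.227309, 0.880054) → end (x,ẋ)=(0.435889, 0.552518)

x = 0.4359, ẋ = 0.5525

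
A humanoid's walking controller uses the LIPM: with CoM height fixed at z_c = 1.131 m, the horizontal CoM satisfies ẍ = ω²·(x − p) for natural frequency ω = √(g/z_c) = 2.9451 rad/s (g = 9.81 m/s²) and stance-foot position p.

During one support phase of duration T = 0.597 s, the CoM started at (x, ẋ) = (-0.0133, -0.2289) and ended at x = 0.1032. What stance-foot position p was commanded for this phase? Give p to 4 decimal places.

ωT = 2.9451·0.597 = 1.758225; cosh(ωT) = 2.987239, sinh(ωT) = 2.814889
x(T) = p + (x₀−p)·cosh(ωT) + (ẋ₀/ω)·sinh(ωT) ⇒ p·(1 − cosh) = x(T) − x₀·cosh − (ẋ₀/ω)·sinh
numerator   = 0.1032 − (-0.0133)·2.987239 − (-0.2289/2.9451)·2.814889 = 0.361710
denominator = 1 − 2.987239 = -1.987239
p = 0.361710 / -1.987239 = -0.1820

p = -0.1820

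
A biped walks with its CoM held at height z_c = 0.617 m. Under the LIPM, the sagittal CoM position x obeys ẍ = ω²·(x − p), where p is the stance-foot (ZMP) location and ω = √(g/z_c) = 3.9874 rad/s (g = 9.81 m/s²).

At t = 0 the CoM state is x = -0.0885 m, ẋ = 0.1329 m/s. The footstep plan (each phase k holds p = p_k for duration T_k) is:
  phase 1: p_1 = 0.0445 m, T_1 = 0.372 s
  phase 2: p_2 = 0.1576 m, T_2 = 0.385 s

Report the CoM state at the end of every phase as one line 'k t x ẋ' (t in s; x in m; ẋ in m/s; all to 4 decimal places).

phase 1: p=0.0445, T=0.372, ωT=1.483313, cosh=2.317204, sinh=2.090319; start (x,ẋ)=(-0.088500, 0.132900) → end (x,ẋ)=(-0.194018, -0.800590)
phase 2: p=0.1576, T=0.385, ωT=1.535149, cosh=2.428720, sinh=2.213297; start (x,ẋ)=(-0.194018, -0.800590) → end (x,ẋ)=(-1.140767, -5.047542)

1 0.3720 -0.1940 -0.8006
2 0.7570 -1.1408 -5.0475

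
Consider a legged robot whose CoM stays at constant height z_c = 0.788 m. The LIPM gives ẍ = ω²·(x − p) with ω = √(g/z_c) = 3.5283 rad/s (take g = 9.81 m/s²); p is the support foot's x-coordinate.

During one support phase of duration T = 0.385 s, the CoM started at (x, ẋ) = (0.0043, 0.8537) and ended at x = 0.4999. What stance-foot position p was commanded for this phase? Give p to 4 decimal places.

p = -0.0480

ωT = 3.5283·0.385 = 1.358396; cosh(ωT) = 2.073510, sinh(ωT) = 1.816437
x(T) = p + (x₀−p)·cosh(ωT) + (ẋ₀/ω)·sinh(ωT) ⇒ p·(1 − cosh) = x(T) − x₀·cosh − (ẋ₀/ω)·sinh
numerator   = 0.4999 − (0.0043)·2.073510 − (0.8537/3.5283)·1.816437 = 0.051483
denominator = 1 − 2.073510 = -1.073510
p = 0.051483 / -1.073510 = -0.0480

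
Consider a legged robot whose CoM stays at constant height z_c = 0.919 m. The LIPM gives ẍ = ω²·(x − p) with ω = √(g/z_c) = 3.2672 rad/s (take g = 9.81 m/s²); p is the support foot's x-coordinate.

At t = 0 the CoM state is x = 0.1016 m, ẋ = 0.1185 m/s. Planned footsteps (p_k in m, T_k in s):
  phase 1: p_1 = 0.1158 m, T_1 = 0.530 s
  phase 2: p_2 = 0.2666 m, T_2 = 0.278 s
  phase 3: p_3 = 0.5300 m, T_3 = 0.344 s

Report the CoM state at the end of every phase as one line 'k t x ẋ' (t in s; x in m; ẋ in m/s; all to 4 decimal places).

phase 1: p=0.1158, T=0.530, ωT=1.731616, cosh=2.913387, sinh=2.736389; start (x,ẋ)=(0.101600, 0.118500) → end (x,ẋ)=(0.173678, 0.218284)
phase 2: p=0.2666, T=0.278, ωT=0.908282, cosh=1.441637, sinh=1.038420; start (x,ẋ)=(0.173678, 0.218284) → end (x,ẋ)=(0.202017, -0.000574)
phase 3: p=0.5300, T=0.344, ωT=1.123917, cosh=1.700943, sinh=1.375939; start (x,ẋ)=(0.202017, -0.000574) → end (x,ẋ)=(-0.028122, -1.475413)

1 0.5300 0.1737 0.2183
2 0.8080 0.2020 -0.0006
3 1.1520 -0.0281 -1.4754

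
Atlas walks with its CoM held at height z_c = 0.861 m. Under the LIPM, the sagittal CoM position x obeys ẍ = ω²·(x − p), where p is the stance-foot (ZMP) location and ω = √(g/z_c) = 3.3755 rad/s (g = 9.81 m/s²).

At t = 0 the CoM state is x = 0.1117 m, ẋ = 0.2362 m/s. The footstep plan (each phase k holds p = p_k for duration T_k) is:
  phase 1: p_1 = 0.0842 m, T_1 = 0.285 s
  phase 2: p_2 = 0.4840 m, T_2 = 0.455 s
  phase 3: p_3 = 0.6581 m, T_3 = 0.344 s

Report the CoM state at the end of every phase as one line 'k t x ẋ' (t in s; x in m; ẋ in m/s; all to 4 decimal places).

phase 1: p=0.0842, T=0.285, ωT=0.962017, cosh=1.499546, sinh=1.117425; start (x,ẋ)=(0.111700, 0.236200) → end (x,ẋ)=(0.203629, 0.457919)
phase 2: p=0.4840, T=0.455, ωT=1.535853, cosh=2.430278, sinh=2.215006; start (x,ẋ)=(0.203629, 0.457919) → end (x,ẋ)=(0.103108, -0.983393)
phase 3: p=0.6581, T=0.344, ωT=1.161172, cosh=1.753397, sinh=1.440278; start (x,ẋ)=(0.103108, -0.983393) → end (x,ẋ)=(-0.734621, -4.422460)

1 0.2850 0.2036 0.4579
2 0.7400 0.1031 -0.9834
3 1.0840 -0.7346 -4.4225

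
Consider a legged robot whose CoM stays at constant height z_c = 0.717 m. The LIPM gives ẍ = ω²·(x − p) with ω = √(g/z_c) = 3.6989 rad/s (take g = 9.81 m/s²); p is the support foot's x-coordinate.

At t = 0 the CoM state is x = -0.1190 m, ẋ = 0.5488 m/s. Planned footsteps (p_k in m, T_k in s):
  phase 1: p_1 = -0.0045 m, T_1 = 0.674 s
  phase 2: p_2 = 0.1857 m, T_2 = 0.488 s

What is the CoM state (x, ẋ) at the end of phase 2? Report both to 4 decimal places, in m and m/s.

phase 1: p=-0.0045, T=0.674, ωT=2.493059, cosh=6.090440, sinh=6.007783; start (x,ẋ)=(-0.119000, 0.548800) → end (x,ẋ)=(0.189510, 0.797993)
phase 2: p=0.1857, T=0.488, ωT=1.805063, cosh=3.122410, sinh=2.957946; start (x,ẋ)=(0.189510, 0.797993) → end (x,ẋ)=(0.835737, 2.533346)

x = 0.8357, ẋ = 2.5333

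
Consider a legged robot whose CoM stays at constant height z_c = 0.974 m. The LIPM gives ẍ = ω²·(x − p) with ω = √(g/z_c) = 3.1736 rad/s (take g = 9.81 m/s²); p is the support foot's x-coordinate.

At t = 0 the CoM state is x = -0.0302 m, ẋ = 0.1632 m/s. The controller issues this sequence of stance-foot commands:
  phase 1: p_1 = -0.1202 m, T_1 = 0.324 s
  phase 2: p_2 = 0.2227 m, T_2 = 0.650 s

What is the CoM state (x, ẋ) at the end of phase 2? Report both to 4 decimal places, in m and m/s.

x = 0.4085, ẋ = 0.7224

phase 1: p=-0.1202, T=0.324, ωT=1.028246, cosh=1.576896, sinh=1.219262; start (x,ẋ)=(-0.030200, 0.163200) → end (x,ẋ)=(0.084420, 0.605600)
phase 2: p=0.2227, T=0.650, ωT=2.062840, cosh=3.997688, sinh=3.870596; start (x,ẋ)=(0.084420, 0.605600) → end (x,ẋ)=(0.408504, 0.722410)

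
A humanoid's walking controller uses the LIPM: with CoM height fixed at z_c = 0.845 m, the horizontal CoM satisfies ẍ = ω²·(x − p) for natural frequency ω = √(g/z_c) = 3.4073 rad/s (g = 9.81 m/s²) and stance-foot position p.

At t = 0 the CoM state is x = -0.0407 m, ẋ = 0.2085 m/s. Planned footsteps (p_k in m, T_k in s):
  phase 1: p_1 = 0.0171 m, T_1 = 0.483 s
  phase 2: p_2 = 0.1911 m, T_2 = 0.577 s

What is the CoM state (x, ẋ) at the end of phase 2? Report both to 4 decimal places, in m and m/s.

phase 1: p=0.0171, T=0.483, ωT=1.645726, cosh=2.688822, sinh=2.495950; start (x,ẋ)=(-0.040700, 0.208500) → end (x,ẋ)=(0.014419, 0.069062)
phase 2: p=0.1911, T=0.577, ωT=1.966012, cosh=3.641076, sinh=3.501062; start (x,ẋ)=(0.014419, 0.069062) → end (x,ẋ)=(-0.381248, -1.856201)

x = -0.3812, ẋ = -1.8562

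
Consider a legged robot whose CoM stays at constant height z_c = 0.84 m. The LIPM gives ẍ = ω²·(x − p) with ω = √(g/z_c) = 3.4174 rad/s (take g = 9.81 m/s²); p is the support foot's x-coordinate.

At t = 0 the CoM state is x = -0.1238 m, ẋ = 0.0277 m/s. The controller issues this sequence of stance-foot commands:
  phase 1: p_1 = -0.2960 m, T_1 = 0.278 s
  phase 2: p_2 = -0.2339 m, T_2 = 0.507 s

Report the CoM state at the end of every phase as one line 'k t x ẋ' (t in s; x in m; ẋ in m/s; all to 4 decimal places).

phase 1: p=-0.2960, T=0.278, ωT=0.950037, cosh=1.486266, sinh=1.099540; start (x,ẋ)=(-0.123800, 0.027700) → end (x,ẋ)=(-0.031153, 0.688223)
phase 2: p=-0.2339, T=0.507, ωT=1.732622, cosh=2.916141, sinh=2.739321; start (x,ẋ)=(-0.031153, 0.688223) → end (x,ẋ)=(0.909006, 3.904945)

1 0.2780 -0.0312 0.6882
2 0.7850 0.9090 3.9049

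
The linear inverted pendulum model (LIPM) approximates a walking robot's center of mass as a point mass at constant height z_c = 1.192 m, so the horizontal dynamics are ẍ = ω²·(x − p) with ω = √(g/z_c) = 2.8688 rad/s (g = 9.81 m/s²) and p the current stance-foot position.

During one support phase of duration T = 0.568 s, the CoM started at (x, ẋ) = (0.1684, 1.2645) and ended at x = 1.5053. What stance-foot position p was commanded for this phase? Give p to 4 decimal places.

ωT = 2.8688·0.568 = 1.629478; cosh(ωT) = 2.648623, sinh(ωT) = 2.452591
x(T) = p + (x₀−p)·cosh(ωT) + (ẋ₀/ω)·sinh(ωT) ⇒ p·(1 − cosh) = x(T) − x₀·cosh − (ẋ₀/ω)·sinh
numerator   = 1.5053 − (0.1684)·2.648623 − (1.2645/2.8688)·2.452591 = -0.021773
denominator = 1 − 2.648623 = -1.648623
p = -0.021773 / -1.648623 = 0.0132

p = 0.0132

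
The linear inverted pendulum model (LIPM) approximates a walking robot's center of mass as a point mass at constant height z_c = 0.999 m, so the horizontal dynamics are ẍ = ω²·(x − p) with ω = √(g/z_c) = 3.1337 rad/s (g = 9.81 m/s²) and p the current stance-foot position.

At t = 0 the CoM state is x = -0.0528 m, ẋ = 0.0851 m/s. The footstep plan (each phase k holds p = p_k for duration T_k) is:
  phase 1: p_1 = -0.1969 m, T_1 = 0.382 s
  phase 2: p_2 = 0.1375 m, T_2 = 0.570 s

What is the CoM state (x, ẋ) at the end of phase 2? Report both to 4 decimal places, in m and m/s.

x = 0.8062, ẋ = 2.2525

phase 1: p=-0.1969, T=0.382, ωT=1.197073, cosh=1.806246, sinh=1.504169; start (x,ẋ)=(-0.052800, 0.085100) → end (x,ẋ)=(0.104228, 0.832943)
phase 2: p=0.1375, T=0.570, ωT=1.786209, cosh=3.067192, sinh=2.899598; start (x,ẋ)=(0.104228, 0.832943) → end (x,ẋ)=(0.806166, 2.252470)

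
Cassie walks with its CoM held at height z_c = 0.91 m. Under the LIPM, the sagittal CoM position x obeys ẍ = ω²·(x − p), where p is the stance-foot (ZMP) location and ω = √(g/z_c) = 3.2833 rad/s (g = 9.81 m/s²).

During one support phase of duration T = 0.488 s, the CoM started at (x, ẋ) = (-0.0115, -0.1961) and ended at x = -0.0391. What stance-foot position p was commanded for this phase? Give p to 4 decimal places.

ωT = 3.2833·0.488 = 1.602250; cosh(ωT) = 2.582817, sinh(ωT) = 2.381374
x(T) = p + (x₀−p)·cosh(ωT) + (ẋ₀/ω)·sinh(ωT) ⇒ p·(1 − cosh) = x(T) − x₀·cosh − (ẋ₀/ω)·sinh
numerator   = -0.0391 − (-0.0115)·2.582817 − (-0.1961/3.2833)·2.381374 = 0.132834
denominator = 1 − 2.582817 = -1.582817
p = 0.132834 / -1.582817 = -0.0839

p = -0.0839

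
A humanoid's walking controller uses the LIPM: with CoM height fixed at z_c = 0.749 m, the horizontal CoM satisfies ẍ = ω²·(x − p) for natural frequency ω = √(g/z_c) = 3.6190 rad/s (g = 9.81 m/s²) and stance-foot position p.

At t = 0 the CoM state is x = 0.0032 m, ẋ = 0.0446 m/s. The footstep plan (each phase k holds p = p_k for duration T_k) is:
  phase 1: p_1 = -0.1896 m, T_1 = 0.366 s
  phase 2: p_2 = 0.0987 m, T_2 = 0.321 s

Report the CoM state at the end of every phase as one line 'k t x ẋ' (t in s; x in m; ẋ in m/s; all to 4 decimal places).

phase 1: p=-0.1896, T=0.366, ωT=1.324554, cosh=2.013215, sinh=1.747293; start (x,ẋ)=(0.003200, 0.044600) → end (x,ẋ)=(0.220081, 1.308951)
phase 2: p=0.0987, T=0.321, ωT=1.161699, cosh=1.754156, sinh=1.441202; start (x,ẋ)=(0.220081, 1.308951) → end (x,ẋ)=(0.832888, 2.929193)

1 0.3660 0.2201 1.3090
2 0.6870 0.8329 2.9292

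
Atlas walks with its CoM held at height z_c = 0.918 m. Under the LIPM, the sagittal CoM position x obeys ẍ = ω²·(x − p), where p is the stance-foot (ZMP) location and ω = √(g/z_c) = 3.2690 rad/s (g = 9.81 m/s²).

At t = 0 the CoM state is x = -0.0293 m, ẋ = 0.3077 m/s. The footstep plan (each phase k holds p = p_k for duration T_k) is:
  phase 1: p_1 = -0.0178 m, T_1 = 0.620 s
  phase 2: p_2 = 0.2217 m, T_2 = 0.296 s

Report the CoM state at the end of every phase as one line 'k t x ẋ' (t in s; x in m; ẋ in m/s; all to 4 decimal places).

phase 1: p=-0.0178, T=0.620, ωT=2.026780, cosh=3.860684, sinh=3.728925; start (x,ẋ)=(-0.029300, 0.307700) → end (x,ẋ)=(0.288793, 1.047749)
phase 2: p=0.2217, T=0.296, ωT=0.967624, cosh=1.505834, sinh=1.125850; start (x,ẋ)=(0.288793, 1.047749) → end (x,ẋ)=(0.683578, 1.824667)

1 0.6200 0.2888 1.0477
2 0.9160 0.6836 1.8247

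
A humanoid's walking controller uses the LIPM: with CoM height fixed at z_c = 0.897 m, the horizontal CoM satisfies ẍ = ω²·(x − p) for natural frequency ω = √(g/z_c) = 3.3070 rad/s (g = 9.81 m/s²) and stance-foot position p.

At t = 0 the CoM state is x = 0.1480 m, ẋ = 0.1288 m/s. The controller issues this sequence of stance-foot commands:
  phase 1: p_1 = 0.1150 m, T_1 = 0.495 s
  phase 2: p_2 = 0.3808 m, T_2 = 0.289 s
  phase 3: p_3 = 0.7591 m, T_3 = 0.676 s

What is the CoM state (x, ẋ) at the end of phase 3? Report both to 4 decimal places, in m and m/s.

x = 0.2289, ẋ = -1.5834

phase 1: p=0.1150, T=0.495, ωT=1.636965, cosh=2.667058, sinh=2.472489; start (x,ẋ)=(0.148000, 0.128800) → end (x,ẋ)=(0.299311, 0.613342)
phase 2: p=0.3808, T=0.289, ωT=0.955723, cosh=1.492542, sinh=1.108008; start (x,ẋ)=(0.299311, 0.613342) → end (x,ẋ)=(0.464674, 0.616847)
phase 3: p=0.7591, T=0.676, ωT=2.235532, cosh=4.729195, sinh=4.622260; start (x,ẋ)=(0.464674, 0.616847) → end (x,ẋ)=(0.228880, -1.583355)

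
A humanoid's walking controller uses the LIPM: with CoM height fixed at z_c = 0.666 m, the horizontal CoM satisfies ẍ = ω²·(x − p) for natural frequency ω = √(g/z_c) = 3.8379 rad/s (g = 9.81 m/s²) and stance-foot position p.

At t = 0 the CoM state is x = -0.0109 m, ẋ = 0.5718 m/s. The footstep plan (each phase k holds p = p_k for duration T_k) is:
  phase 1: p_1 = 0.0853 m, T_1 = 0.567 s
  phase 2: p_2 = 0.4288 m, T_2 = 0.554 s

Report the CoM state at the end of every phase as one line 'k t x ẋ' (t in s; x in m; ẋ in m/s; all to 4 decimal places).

1 0.5670 0.3040 0.9460
2 1.1210 0.9166 2.0420

phase 1: p=0.0853, T=0.567, ωT=2.176089, cosh=4.462632, sinh=4.349147; start (x,ẋ)=(-0.010900, 0.571800) → end (x,ẋ)=(0.303964, 0.946002)
phase 2: p=0.4288, T=0.554, ωT=2.126197, cosh=4.251106, sinh=4.131816; start (x,ẋ)=(0.303964, 0.946002) → end (x,ẋ)=(0.916559, 2.041973)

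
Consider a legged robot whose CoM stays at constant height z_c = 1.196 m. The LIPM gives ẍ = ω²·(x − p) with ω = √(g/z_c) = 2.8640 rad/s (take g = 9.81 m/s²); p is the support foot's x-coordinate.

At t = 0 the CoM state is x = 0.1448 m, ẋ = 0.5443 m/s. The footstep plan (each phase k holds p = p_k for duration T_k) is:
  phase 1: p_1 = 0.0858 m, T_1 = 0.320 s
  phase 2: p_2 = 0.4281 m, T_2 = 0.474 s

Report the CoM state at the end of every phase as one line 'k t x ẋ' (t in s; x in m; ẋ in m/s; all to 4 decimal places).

1 0.3200 0.3710 0.9668
2 0.7940 0.9223 1.7063

phase 1: p=0.0858, T=0.320, ωT=0.916480, cosh=1.450199, sinh=1.050274; start (x,ẋ)=(0.144800, 0.544300) → end (x,ẋ)=(0.370965, 0.966814)
phase 2: p=0.4281, T=0.474, ωT=1.357536, cosh=2.071949, sinh=1.814655; start (x,ẋ)=(0.370965, 0.966814) → end (x,ẋ)=(0.922302, 1.706251)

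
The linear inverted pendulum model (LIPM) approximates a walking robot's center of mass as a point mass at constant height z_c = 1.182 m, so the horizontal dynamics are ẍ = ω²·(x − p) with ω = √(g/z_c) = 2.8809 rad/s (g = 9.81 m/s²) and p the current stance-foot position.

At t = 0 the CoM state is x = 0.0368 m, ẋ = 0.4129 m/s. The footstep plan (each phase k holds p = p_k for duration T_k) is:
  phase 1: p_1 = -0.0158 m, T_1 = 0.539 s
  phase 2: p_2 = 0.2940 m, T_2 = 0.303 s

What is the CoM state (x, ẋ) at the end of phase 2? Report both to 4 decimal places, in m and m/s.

phase 1: p=-0.0158, T=0.539, ωT=1.552805, cosh=2.468179, sinh=2.256526; start (x,ẋ)=(0.036800, 0.412900) → end (x,ẋ)=(0.437439, 1.361055)
phase 2: p=0.2940, T=0.303, ωT=0.872913, cosh=1.405803, sinh=0.988070; start (x,ẋ)=(0.437439, 1.361055) → end (x,ẋ)=(0.962451, 2.321678)

x = 0.9625, ẋ = 2.3217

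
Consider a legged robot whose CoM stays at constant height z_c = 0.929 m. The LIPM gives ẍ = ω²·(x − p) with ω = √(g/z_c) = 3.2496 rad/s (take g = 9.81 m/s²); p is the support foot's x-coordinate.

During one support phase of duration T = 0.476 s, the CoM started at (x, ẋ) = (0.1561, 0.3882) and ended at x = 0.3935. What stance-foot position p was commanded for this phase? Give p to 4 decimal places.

ωT = 3.2496·0.476 = 1.546810; cosh(ωT) = 2.454694, sinh(ωT) = 2.241768
x(T) = p + (x₀−p)·cosh(ωT) + (ẋ₀/ω)·sinh(ωT) ⇒ p·(1 − cosh) = x(T) − x₀·cosh − (ẋ₀/ω)·sinh
numerator   = 0.3935 − (0.1561)·2.454694 − (0.3882/3.2496)·2.241768 = -0.257481
denominator = 1 − 2.454694 = -1.454694
p = -0.257481 / -1.454694 = 0.1770

p = 0.1770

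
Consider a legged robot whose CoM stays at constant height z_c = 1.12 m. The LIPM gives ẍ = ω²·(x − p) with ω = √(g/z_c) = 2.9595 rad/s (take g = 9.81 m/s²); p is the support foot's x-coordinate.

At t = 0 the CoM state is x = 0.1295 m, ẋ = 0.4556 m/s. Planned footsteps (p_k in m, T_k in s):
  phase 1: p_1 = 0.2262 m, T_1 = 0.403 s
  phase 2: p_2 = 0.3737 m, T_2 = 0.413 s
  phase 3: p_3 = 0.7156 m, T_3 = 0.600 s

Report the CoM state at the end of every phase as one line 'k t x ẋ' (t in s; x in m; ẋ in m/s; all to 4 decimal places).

1 0.4030 0.2825 0.3917
2 0.8160 0.4107 0.3043
3 1.4160 0.0844 -1.6637

phase 1: p=0.2262, T=0.403, ωT=1.192678, cosh=1.799652, sinh=1.496245; start (x,ẋ)=(0.129500, 0.455600) → end (x,ẋ)=(0.282513, 0.391721)
phase 2: p=0.3737, T=0.413, ωT=1.222273, cosh=1.844728, sinh=1.550169; start (x,ẋ)=(0.282513, 0.391721) → end (x,ẋ)=(0.410666, 0.304277)
phase 3: p=0.7156, T=0.600, ωT=1.775700, cosh=3.036889, sinh=2.867524; start (x,ẋ)=(0.410666, 0.304277) → end (x,ẋ)=(0.084369, -1.663749)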